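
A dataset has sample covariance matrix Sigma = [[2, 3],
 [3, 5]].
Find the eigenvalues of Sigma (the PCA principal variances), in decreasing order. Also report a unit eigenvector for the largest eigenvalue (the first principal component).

Step 1 — characteristic polynomial of 2×2 Sigma:
  det(Sigma - λI) = λ² - trace · λ + det = 0.
  trace = 2 + 5 = 7, det = 2·5 - (3)² = 1.
Step 2 — discriminant:
  Δ = trace² - 4·det = 49 - 4 = 45.
Step 3 — eigenvalues:
  λ = (trace ± √Δ)/2 = (7 ± 6.7082)/2,
  λ_1 = 6.8541,  λ_2 = 0.1459.

Step 4 — unit eigenvector for λ_1: solve (Sigma - λ_1 I)v = 0. First row:
  (2 - 6.8541)·v_x + (3)·v_y = 0, i.e. (-4.8541)·v_x + (3)·v_y = 0,
  so v ∝ (b, λ_1 - a) = (3, 4.8541) = u.
  ||u|| = √((3)² + (4.8541)²) = √(32.5623) ≈ 5.7063,
  v_1 = u/||u|| ≈ (0.5257, 0.8507) (||v_1|| = 1).

λ_1 = 6.8541,  λ_2 = 0.1459;  v_1 ≈ (0.5257, 0.8507)


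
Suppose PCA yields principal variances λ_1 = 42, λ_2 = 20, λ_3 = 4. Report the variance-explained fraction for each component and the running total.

Step 1 — total variance = trace(Sigma) = Σ λ_i = 42 + 20 + 4 = 66.

Step 2 — fraction explained by component i = λ_i / Σ λ:
  PC1: 42/66 = 0.6364
  PC2: 20/66 = 0.303
  PC3: 4/66 = 0.0606

Step 3 — cumulative fraction after k components = (λ_1 + ... + λ_k) / Σ λ:
  k = 1: 42/66 = 0.6364
  k = 2: (42 + 20)/66 = 62/66 = 0.9394
  k = 3: (42 + 20 + 4)/66 = 66/66 = 1

Summary (fraction, with percent):

explained: PC1 0.6364 (63.64%), PC2 0.303 (30.3%), PC3 0.0606 (6.06%);  cumulative: 0.6364, 0.9394, 1


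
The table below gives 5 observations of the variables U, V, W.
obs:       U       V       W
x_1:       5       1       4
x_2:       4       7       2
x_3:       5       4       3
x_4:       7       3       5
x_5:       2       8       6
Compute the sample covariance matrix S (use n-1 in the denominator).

Step 1 — column means:
  mean(U) = (5 + 4 + 5 + 7 + 2) / 5 = 23/5 = 4.6
  mean(V) = (1 + 7 + 4 + 3 + 8) / 5 = 23/5 = 4.6
  mean(W) = (4 + 2 + 3 + 5 + 6) / 5 = 20/5 = 4

Step 2 — sample covariance S[i,j] = (1/(n-1)) · Σ_k (x_{k,i} - mean_i) · (x_{k,j} - mean_j), with n-1 = 4.
  S[U,U] = ((0.4)·(0.4) + (-0.6)·(-0.6) + (0.4)·(0.4) + (2.4)·(2.4) + (-2.6)·(-2.6)) / 4 = 13.2/4 = 3.3
  S[U,V] = ((0.4)·(-3.6) + (-0.6)·(2.4) + (0.4)·(-0.6) + (2.4)·(-1.6) + (-2.6)·(3.4)) / 4 = -15.8/4 = -3.95
  S[U,W] = ((0.4)·(0) + (-0.6)·(-2) + (0.4)·(-1) + (2.4)·(1) + (-2.6)·(2)) / 4 = -2/4 = -0.5
  S[V,V] = ((-3.6)·(-3.6) + (2.4)·(2.4) + (-0.6)·(-0.6) + (-1.6)·(-1.6) + (3.4)·(3.4)) / 4 = 33.2/4 = 8.3
  S[V,W] = ((-3.6)·(0) + (2.4)·(-2) + (-0.6)·(-1) + (-1.6)·(1) + (3.4)·(2)) / 4 = 1/4 = 0.25
  S[W,W] = ((0)·(0) + (-2)·(-2) + (-1)·(-1) + (1)·(1) + (2)·(2)) / 4 = 10/4 = 2.5

S is symmetric (S[j,i] = S[i,j]). Assembling:

S = [[3.3, -3.95, -0.5],
 [-3.95, 8.3, 0.25],
 [-0.5, 0.25, 2.5]]


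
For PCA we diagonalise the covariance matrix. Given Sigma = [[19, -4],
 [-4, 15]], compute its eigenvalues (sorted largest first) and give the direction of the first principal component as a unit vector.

Step 1 — characteristic polynomial of 2×2 Sigma:
  det(Sigma - λI) = λ² - trace · λ + det = 0.
  trace = 19 + 15 = 34, det = 19·15 - (-4)² = 269.
Step 2 — discriminant:
  Δ = trace² - 4·det = 1156 - 1076 = 80.
Step 3 — eigenvalues:
  λ = (trace ± √Δ)/2 = (34 ± 8.9443)/2,
  λ_1 = 21.4721,  λ_2 = 12.5279.

Step 4 — unit eigenvector for λ_1: solve (Sigma - λ_1 I)v = 0. First row:
  (19 - 21.4721)·v_x + (-4)·v_y = 0, i.e. (-2.4721)·v_x + (-4)·v_y = 0,
  so v ∝ (b, λ_1 - a) = (-4, 2.4721); multiply by -1 so the first entry is positive: u = (4, -2.4721).
  ||u|| = √((4)² + (-2.4721)²) = √(22.1115) ≈ 4.7023,
  v_1 = u/||u|| ≈ (0.8507, -0.5257) (||v_1|| = 1).

λ_1 = 21.4721,  λ_2 = 12.5279;  v_1 ≈ (0.8507, -0.5257)


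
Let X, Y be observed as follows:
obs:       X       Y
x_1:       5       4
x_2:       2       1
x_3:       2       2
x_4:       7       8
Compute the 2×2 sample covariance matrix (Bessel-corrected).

Step 1 — column means:
  mean(X) = (5 + 2 + 2 + 7) / 4 = 16/4 = 4
  mean(Y) = (4 + 1 + 2 + 8) / 4 = 15/4 = 3.75

Step 2 — sample covariance S[i,j] = (1/(n-1)) · Σ_k (x_{k,i} - mean_i) · (x_{k,j} - mean_j), with n-1 = 3.
  S[X,X] = ((1)·(1) + (-2)·(-2) + (-2)·(-2) + (3)·(3)) / 3 = 18/3 = 6
  S[X,Y] = ((1)·(0.25) + (-2)·(-2.75) + (-2)·(-1.75) + (3)·(4.25)) / 3 = 22/3 = 7.3333
  S[Y,Y] = ((0.25)·(0.25) + (-2.75)·(-2.75) + (-1.75)·(-1.75) + (4.25)·(4.25)) / 3 = 28.75/3 = 9.5833

S is symmetric (S[j,i] = S[i,j]). Assembling:

S = [[6, 7.3333],
 [7.3333, 9.5833]]


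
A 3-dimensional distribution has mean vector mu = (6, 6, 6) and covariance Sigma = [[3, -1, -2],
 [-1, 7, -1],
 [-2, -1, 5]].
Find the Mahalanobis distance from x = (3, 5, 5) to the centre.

Step 1 — centre the observation: (x - mu) = (-3, -1, -1).

Step 2 — invert Sigma (cofactor / det for 3×3, or solve directly):
  Sigma^{-1} = [[0.5231, 0.1077, 0.2308],
 [0.1077, 0.1692, 0.0769],
 [0.2308, 0.0769, 0.3077]].

Step 3 — form the quadratic (x - mu)^T · Sigma^{-1} · (x - mu):
  Sigma^{-1} · (x - mu) = (-1.9077, -0.5692, -1.0769).
  (x - mu)^T · [Sigma^{-1} · (x - mu)] = (-3)·(-1.9077) + (-1)·(-0.5692) + (-1)·(-1.0769) = 7.3692.

Step 4 — take square root: d = √(7.3692) ≈ 2.7146.

d(x, mu) = √(7.3692) ≈ 2.7146


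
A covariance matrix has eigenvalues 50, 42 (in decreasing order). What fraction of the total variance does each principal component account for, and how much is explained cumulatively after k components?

Step 1 — total variance = trace(Sigma) = Σ λ_i = 50 + 42 = 92.

Step 2 — fraction explained by component i = λ_i / Σ λ:
  PC1: 50/92 = 0.5435
  PC2: 42/92 = 0.4565

Step 3 — cumulative fraction after k components = (λ_1 + ... + λ_k) / Σ λ:
  k = 1: 50/92 = 0.5435
  k = 2: (50 + 42)/92 = 92/92 = 1

Summary (fraction, with percent):

explained: PC1 0.5435 (54.35%), PC2 0.4565 (45.65%);  cumulative: 0.5435, 1


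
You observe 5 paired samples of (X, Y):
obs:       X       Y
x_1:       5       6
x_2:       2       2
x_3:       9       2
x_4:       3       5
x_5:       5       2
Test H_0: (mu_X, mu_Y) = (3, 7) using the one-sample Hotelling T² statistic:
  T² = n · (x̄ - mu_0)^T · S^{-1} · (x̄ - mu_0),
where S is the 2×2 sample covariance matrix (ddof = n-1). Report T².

Step 1 — sample mean vector:
  mean(X) = (5 + 2 + 9 + 3 + 5) / 5 = 24/5 = 4.8
  mean(Y) = (6 + 2 + 2 + 5 + 2) / 5 = 17/5 = 3.4
  x̄ = (4.8, 3.4),  deviation x̄ - mu_0 = (4.8, 3.4) - (3, 7) = (1.8, -3.6).

Step 2 — sample covariance matrix, S[i,j] = (1/(n-1)) · Σ_k (x_{k,i} - mean_i) · (x_{k,j} - mean_j), divisor n-1 = 4:
  S[X,X] = ((0.2)·(0.2) + (-2.8)·(-2.8) + (4.2)·(4.2) + (-1.8)·(-1.8) + (0.2)·(0.2)) / 4 = 28.8/4 = 7.2
  S[X,Y] = ((0.2)·(2.6) + (-2.8)·(-1.4) + (4.2)·(-1.4) + (-1.8)·(1.6) + (0.2)·(-1.4)) / 4 = -4.6/4 = -1.15
  S[Y,Y] = ((2.6)·(2.6) + (-1.4)·(-1.4) + (-1.4)·(-1.4) + (1.6)·(1.6) + (-1.4)·(-1.4)) / 4 = 15.2/4 = 3.8
  S = [[7.2, -1.15],
 [-1.15, 3.8]].

Step 3 — invert S. det(S) = 7.2·3.8 - (-1.15)² = 26.0375.
  S^{-1} = (1/det) · [[d, -b], [-b, a]] = [[0.1459, 0.0442],
 [0.0442, 0.2765]].

Step 4 — quadratic form (x̄ - mu_0)^T · S^{-1} · (x̄ - mu_0):
  S^{-1} · (x̄ - mu_0) = (0.1037, -0.916),
  (x̄ - mu_0)^T · [...] = (1.8)·(0.1037) + (-3.6)·(-0.916) = 3.4842.

Step 5 — scale by n: T² = 5 · 3.4842 = 17.421.

T² ≈ 17.421


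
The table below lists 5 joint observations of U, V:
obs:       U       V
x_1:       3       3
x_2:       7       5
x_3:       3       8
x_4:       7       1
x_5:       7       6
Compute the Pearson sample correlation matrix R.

Step 1 — column means:
  mean(U) = (3 + 7 + 3 + 7 + 7) / 5 = 27/5 = 5.4
  mean(V) = (3 + 5 + 8 + 1 + 6) / 5 = 23/5 = 4.6

Step 2 — sample variances and covariances s[i,j] = (1/(n-1)) · Σ_k (x_{k,i} - mean_i) · (x_{k,j} - mean_j), with n-1 = 4:
  s[U,U] = ((-2.4)·(-2.4) + (1.6)·(1.6) + (-2.4)·(-2.4) + (1.6)·(1.6) + (1.6)·(1.6)) / 4 = 19.2/4 = 4.8
  s[U,V] = ((-2.4)·(-1.6) + (1.6)·(0.4) + (-2.4)·(3.4) + (1.6)·(-3.6) + (1.6)·(1.4)) / 4 = -7.2/4 = -1.8
  s[V,V] = ((-1.6)·(-1.6) + (0.4)·(0.4) + (3.4)·(3.4) + (-3.6)·(-3.6) + (1.4)·(1.4)) / 4 = 29.2/4 = 7.3
  Sample standard deviations s_i = √(s[i,i]):
  s(U) = √(4.8) = 2.1909
  s(V) = √(7.3) = 2.7019

Step 3 — r_{ij} = s_{ij} / (s_i · s_j):
  r[U,U] = 1 (diagonal).
  r[U,V] = -1.8 / (2.1909 · 2.7019) = -1.8 / 5.9195 = -0.3041
  r[V,V] = 1 (diagonal).

R is symmetric with unit diagonal. Assembling:

R = [[1, -0.3041],
 [-0.3041, 1]]


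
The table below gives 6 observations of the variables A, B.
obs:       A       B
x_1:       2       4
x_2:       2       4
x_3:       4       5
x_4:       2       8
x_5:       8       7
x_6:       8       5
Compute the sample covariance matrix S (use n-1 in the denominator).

Step 1 — column means:
  mean(A) = (2 + 2 + 4 + 2 + 8 + 8) / 6 = 26/6 = 4.3333
  mean(B) = (4 + 4 + 5 + 8 + 7 + 5) / 6 = 33/6 = 5.5

Step 2 — sample covariance S[i,j] = (1/(n-1)) · Σ_k (x_{k,i} - mean_i) · (x_{k,j} - mean_j), with n-1 = 5.
  S[A,A] = ((-2.3333)·(-2.3333) + (-2.3333)·(-2.3333) + (-0.3333)·(-0.3333) + (-2.3333)·(-2.3333) + (3.6667)·(3.6667) + (3.6667)·(3.6667)) / 5 = 43.3333/5 = 8.6667
  S[A,B] = ((-2.3333)·(-1.5) + (-2.3333)·(-1.5) + (-0.3333)·(-0.5) + (-2.3333)·(2.5) + (3.6667)·(1.5) + (3.6667)·(-0.5)) / 5 = 5/5 = 1
  S[B,B] = ((-1.5)·(-1.5) + (-1.5)·(-1.5) + (-0.5)·(-0.5) + (2.5)·(2.5) + (1.5)·(1.5) + (-0.5)·(-0.5)) / 5 = 13.5/5 = 2.7

S is symmetric (S[j,i] = S[i,j]). Assembling:

S = [[8.6667, 1],
 [1, 2.7]]


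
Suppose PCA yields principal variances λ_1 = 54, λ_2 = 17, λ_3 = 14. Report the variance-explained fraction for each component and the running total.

Step 1 — total variance = trace(Sigma) = Σ λ_i = 54 + 17 + 14 = 85.

Step 2 — fraction explained by component i = λ_i / Σ λ:
  PC1: 54/85 = 0.6353
  PC2: 17/85 = 0.2
  PC3: 14/85 = 0.1647

Step 3 — cumulative fraction after k components = (λ_1 + ... + λ_k) / Σ λ:
  k = 1: 54/85 = 0.6353
  k = 2: (54 + 17)/85 = 71/85 = 0.8353
  k = 3: (54 + 17 + 14)/85 = 85/85 = 1

Summary (fraction, with percent):

explained: PC1 0.6353 (63.53%), PC2 0.2 (20%), PC3 0.1647 (16.47%);  cumulative: 0.6353, 0.8353, 1


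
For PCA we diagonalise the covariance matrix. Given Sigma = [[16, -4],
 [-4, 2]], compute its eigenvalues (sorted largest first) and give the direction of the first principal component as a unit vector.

Step 1 — characteristic polynomial of 2×2 Sigma:
  det(Sigma - λI) = λ² - trace · λ + det = 0.
  trace = 16 + 2 = 18, det = 16·2 - (-4)² = 16.
Step 2 — discriminant:
  Δ = trace² - 4·det = 324 - 64 = 260.
Step 3 — eigenvalues:
  λ = (trace ± √Δ)/2 = (18 ± 16.1245)/2,
  λ_1 = 17.0623,  λ_2 = 0.9377.

Step 4 — unit eigenvector for λ_1: solve (Sigma - λ_1 I)v = 0. First row:
  (16 - 17.0623)·v_x + (-4)·v_y = 0, i.e. (-1.0623)·v_x + (-4)·v_y = 0,
  so v ∝ (b, λ_1 - a) = (-4, 1.0623); multiply by -1 so the first entry is positive: u = (4, -1.0623).
  ||u|| = √((4)² + (-1.0623)²) = √(17.1284) ≈ 4.1386,
  v_1 = u/||u|| ≈ (0.9665, -0.2567) (||v_1|| = 1).

λ_1 = 17.0623,  λ_2 = 0.9377;  v_1 ≈ (0.9665, -0.2567)


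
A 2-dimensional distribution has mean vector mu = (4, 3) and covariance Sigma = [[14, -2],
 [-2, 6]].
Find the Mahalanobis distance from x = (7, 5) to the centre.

Step 1 — centre the observation: (x - mu) = (3, 2).

Step 2 — invert Sigma. det(Sigma) = 14·6 - (-2)² = 80.
  Sigma^{-1} = (1/det) · [[d, -b], [-b, a]] = [[0.075, 0.025],
 [0.025, 0.175]].

Step 3 — form the quadratic (x - mu)^T · Sigma^{-1} · (x - mu):
  Sigma^{-1} · (x - mu) = (0.275, 0.425).
  (x - mu)^T · [Sigma^{-1} · (x - mu)] = (3)·(0.275) + (2)·(0.425) = 1.675.

Step 4 — take square root: d = √(1.675) ≈ 1.2942.

d(x, mu) = √(1.675) ≈ 1.2942


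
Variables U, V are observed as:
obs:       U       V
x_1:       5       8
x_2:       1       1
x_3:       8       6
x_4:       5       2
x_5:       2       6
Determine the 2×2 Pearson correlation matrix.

Step 1 — column means:
  mean(U) = (5 + 1 + 8 + 5 + 2) / 5 = 21/5 = 4.2
  mean(V) = (8 + 1 + 6 + 2 + 6) / 5 = 23/5 = 4.6

Step 2 — sample variances and covariances s[i,j] = (1/(n-1)) · Σ_k (x_{k,i} - mean_i) · (x_{k,j} - mean_j), with n-1 = 4:
  s[U,U] = ((0.8)·(0.8) + (-3.2)·(-3.2) + (3.8)·(3.8) + (0.8)·(0.8) + (-2.2)·(-2.2)) / 4 = 30.8/4 = 7.7
  s[U,V] = ((0.8)·(3.4) + (-3.2)·(-3.6) + (3.8)·(1.4) + (0.8)·(-2.6) + (-2.2)·(1.4)) / 4 = 14.4/4 = 3.6
  s[V,V] = ((3.4)·(3.4) + (-3.6)·(-3.6) + (1.4)·(1.4) + (-2.6)·(-2.6) + (1.4)·(1.4)) / 4 = 35.2/4 = 8.8
  Sample standard deviations s_i = √(s[i,i]):
  s(U) = √(7.7) = 2.7749
  s(V) = √(8.8) = 2.9665

Step 3 — r_{ij} = s_{ij} / (s_i · s_j):
  r[U,U] = 1 (diagonal).
  r[U,V] = 3.6 / (2.7749 · 2.9665) = 3.6 / 8.2316 = 0.4373
  r[V,V] = 1 (diagonal).

R is symmetric with unit diagonal. Assembling:

R = [[1, 0.4373],
 [0.4373, 1]]


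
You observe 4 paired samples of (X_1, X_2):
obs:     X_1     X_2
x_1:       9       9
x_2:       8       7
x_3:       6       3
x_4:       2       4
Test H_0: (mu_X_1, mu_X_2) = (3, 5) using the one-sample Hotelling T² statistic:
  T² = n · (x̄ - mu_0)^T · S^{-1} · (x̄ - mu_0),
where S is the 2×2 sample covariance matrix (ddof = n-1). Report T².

Step 1 — sample mean vector:
  mean(X_1) = (9 + 8 + 6 + 2) / 4 = 25/4 = 6.25
  mean(X_2) = (9 + 7 + 3 + 4) / 4 = 23/4 = 5.75
  x̄ = (6.25, 5.75),  deviation x̄ - mu_0 = (6.25, 5.75) - (3, 5) = (3.25, 0.75).

Step 2 — sample covariance matrix, S[i,j] = (1/(n-1)) · Σ_k (x_{k,i} - mean_i) · (x_{k,j} - mean_j), divisor n-1 = 3:
  S[X_1,X_1] = ((2.75)·(2.75) + (1.75)·(1.75) + (-0.25)·(-0.25) + (-4.25)·(-4.25)) / 3 = 28.75/3 = 9.5833
  S[X_1,X_2] = ((2.75)·(3.25) + (1.75)·(1.25) + (-0.25)·(-2.75) + (-4.25)·(-1.75)) / 3 = 19.25/3 = 6.4167
  S[X_2,X_2] = ((3.25)·(3.25) + (1.25)·(1.25) + (-2.75)·(-2.75) + (-1.75)·(-1.75)) / 3 = 22.75/3 = 7.5833
  S = [[9.5833, 6.4167],
 [6.4167, 7.5833]].

Step 3 — invert S. det(S) = 9.5833·7.5833 - (6.4167)² = 31.5.
  S^{-1} = (1/det) · [[d, -b], [-b, a]] = [[0.2407, -0.2037],
 [-0.2037, 0.3042]].

Step 4 — quadratic form (x̄ - mu_0)^T · S^{-1} · (x̄ - mu_0):
  S^{-1} · (x̄ - mu_0) = (0.6296, -0.4339),
  (x̄ - mu_0)^T · [...] = (3.25)·(0.6296) + (0.75)·(-0.4339) = 1.7209.

Step 5 — scale by n: T² = 4 · 1.7209 = 6.8836.

T² ≈ 6.8836


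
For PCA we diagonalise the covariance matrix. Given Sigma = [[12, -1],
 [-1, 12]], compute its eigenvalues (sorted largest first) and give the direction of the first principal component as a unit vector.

Step 1 — characteristic polynomial of 2×2 Sigma:
  det(Sigma - λI) = λ² - trace · λ + det = 0.
  trace = 12 + 12 = 24, det = 12·12 - (-1)² = 143.
Step 2 — discriminant:
  Δ = trace² - 4·det = 576 - 572 = 4.
Step 3 — eigenvalues:
  λ = (trace ± √Δ)/2 = (24 ± 2)/2,
  λ_1 = 13,  λ_2 = 11.

Step 4 — unit eigenvector for λ_1: solve (Sigma - λ_1 I)v = 0. First row:
  (12 - 13)·v_x + (-1)·v_y = 0, i.e. (-1)·v_x + (-1)·v_y = 0,
  so v ∝ (b, λ_1 - a) = (-1, 1); multiply by -1 so the first entry is positive: u = (1, -1).
  ||u|| = √((1)² + (-1)²) = √(2) ≈ 1.4142,
  v_1 = u/||u|| ≈ (0.7071, -0.7071) (||v_1|| = 1).

λ_1 = 13,  λ_2 = 11;  v_1 ≈ (0.7071, -0.7071)


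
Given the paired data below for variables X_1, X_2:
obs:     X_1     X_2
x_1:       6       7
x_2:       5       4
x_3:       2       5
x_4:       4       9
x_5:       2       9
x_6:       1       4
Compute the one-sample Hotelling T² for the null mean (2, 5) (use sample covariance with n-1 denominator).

Step 1 — sample mean vector:
  mean(X_1) = (6 + 5 + 2 + 4 + 2 + 1) / 6 = 20/6 = 3.3333
  mean(X_2) = (7 + 4 + 5 + 9 + 9 + 4) / 6 = 38/6 = 6.3333
  x̄ = (3.3333, 6.3333),  deviation x̄ - mu_0 = (3.3333, 6.3333) - (2, 5) = (1.3333, 1.3333).

Step 2 — sample covariance matrix, S[i,j] = (1/(n-1)) · Σ_k (x_{k,i} - mean_i) · (x_{k,j} - mean_j), divisor n-1 = 5:
  S[X_1,X_1] = ((2.6667)·(2.6667) + (1.6667)·(1.6667) + (-1.3333)·(-1.3333) + (0.6667)·(0.6667) + (-1.3333)·(-1.3333) + (-2.3333)·(-2.3333)) / 5 = 19.3333/5 = 3.8667
  S[X_1,X_2] = ((2.6667)·(0.6667) + (1.6667)·(-2.3333) + (-1.3333)·(-1.3333) + (0.6667)·(2.6667) + (-1.3333)·(2.6667) + (-2.3333)·(-2.3333)) / 5 = 3.3333/5 = 0.6667
  S[X_2,X_2] = ((0.6667)·(0.6667) + (-2.3333)·(-2.3333) + (-1.3333)·(-1.3333) + (2.6667)·(2.6667) + (2.6667)·(2.6667) + (-2.3333)·(-2.3333)) / 5 = 27.3333/5 = 5.4667
  S = [[3.8667, 0.6667],
 [0.6667, 5.4667]].

Step 3 — invert S. det(S) = 3.8667·5.4667 - (0.6667)² = 20.6933.
  S^{-1} = (1/det) · [[d, -b], [-b, a]] = [[0.2642, -0.0322],
 [-0.0322, 0.1869]].

Step 4 — quadratic form (x̄ - mu_0)^T · S^{-1} · (x̄ - mu_0):
  S^{-1} · (x̄ - mu_0) = (0.3093, 0.2062),
  (x̄ - mu_0)^T · [...] = (1.3333)·(0.3093) + (1.3333)·(0.2062) = 0.6873.

Step 5 — scale by n: T² = 6 · 0.6873 = 4.1237.

T² ≈ 4.1237


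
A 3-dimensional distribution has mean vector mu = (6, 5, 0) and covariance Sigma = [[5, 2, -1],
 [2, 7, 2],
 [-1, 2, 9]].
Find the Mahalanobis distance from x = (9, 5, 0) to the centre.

Step 1 — centre the observation: (x - mu) = (3, 0, 0).

Step 2 — invert Sigma (cofactor / det for 3×3, or solve directly):
  Sigma^{-1} = [[0.2418, -0.082, 0.0451],
 [-0.082, 0.1803, -0.0492],
 [0.0451, -0.0492, 0.127]].

Step 3 — form the quadratic (x - mu)^T · Sigma^{-1} · (x - mu):
  Sigma^{-1} · (x - mu) = (0.7254, -0.2459, 0.1352).
  (x - mu)^T · [Sigma^{-1} · (x - mu)] = (3)·(0.7254) + (0)·(-0.2459) + (0)·(0.1352) = 2.1762.

Step 4 — take square root: d = √(2.1762) ≈ 1.4752.

d(x, mu) = √(2.1762) ≈ 1.4752


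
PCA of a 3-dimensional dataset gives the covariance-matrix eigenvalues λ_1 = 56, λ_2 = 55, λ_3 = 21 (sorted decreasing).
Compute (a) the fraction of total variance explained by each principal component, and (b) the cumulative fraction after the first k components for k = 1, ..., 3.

Step 1 — total variance = trace(Sigma) = Σ λ_i = 56 + 55 + 21 = 132.

Step 2 — fraction explained by component i = λ_i / Σ λ:
  PC1: 56/132 = 0.4242
  PC2: 55/132 = 0.4167
  PC3: 21/132 = 0.1591

Step 3 — cumulative fraction after k components = (λ_1 + ... + λ_k) / Σ λ:
  k = 1: 56/132 = 0.4242
  k = 2: (56 + 55)/132 = 111/132 = 0.8409
  k = 3: (56 + 55 + 21)/132 = 132/132 = 1

Summary (fraction, with percent):

explained: PC1 0.4242 (42.42%), PC2 0.4167 (41.67%), PC3 0.1591 (15.91%);  cumulative: 0.4242, 0.8409, 1


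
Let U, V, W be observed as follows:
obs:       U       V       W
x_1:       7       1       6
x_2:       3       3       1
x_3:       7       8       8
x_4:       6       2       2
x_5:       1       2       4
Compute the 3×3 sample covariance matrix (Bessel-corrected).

Step 1 — column means:
  mean(U) = (7 + 3 + 7 + 6 + 1) / 5 = 24/5 = 4.8
  mean(V) = (1 + 3 + 8 + 2 + 2) / 5 = 16/5 = 3.2
  mean(W) = (6 + 1 + 8 + 2 + 4) / 5 = 21/5 = 4.2

Step 2 — sample covariance S[i,j] = (1/(n-1)) · Σ_k (x_{k,i} - mean_i) · (x_{k,j} - mean_j), with n-1 = 4.
  S[U,U] = ((2.2)·(2.2) + (-1.8)·(-1.8) + (2.2)·(2.2) + (1.2)·(1.2) + (-3.8)·(-3.8)) / 4 = 28.8/4 = 7.2
  S[U,V] = ((2.2)·(-2.2) + (-1.8)·(-0.2) + (2.2)·(4.8) + (1.2)·(-1.2) + (-3.8)·(-1.2)) / 4 = 9.2/4 = 2.3
  S[U,W] = ((2.2)·(1.8) + (-1.8)·(-3.2) + (2.2)·(3.8) + (1.2)·(-2.2) + (-3.8)·(-0.2)) / 4 = 16.2/4 = 4.05
  S[V,V] = ((-2.2)·(-2.2) + (-0.2)·(-0.2) + (4.8)·(4.8) + (-1.2)·(-1.2) + (-1.2)·(-1.2)) / 4 = 30.8/4 = 7.7
  S[V,W] = ((-2.2)·(1.8) + (-0.2)·(-3.2) + (4.8)·(3.8) + (-1.2)·(-2.2) + (-1.2)·(-0.2)) / 4 = 17.8/4 = 4.45
  S[W,W] = ((1.8)·(1.8) + (-3.2)·(-3.2) + (3.8)·(3.8) + (-2.2)·(-2.2) + (-0.2)·(-0.2)) / 4 = 32.8/4 = 8.2

S is symmetric (S[j,i] = S[i,j]). Assembling:

S = [[7.2, 2.3, 4.05],
 [2.3, 7.7, 4.45],
 [4.05, 4.45, 8.2]]


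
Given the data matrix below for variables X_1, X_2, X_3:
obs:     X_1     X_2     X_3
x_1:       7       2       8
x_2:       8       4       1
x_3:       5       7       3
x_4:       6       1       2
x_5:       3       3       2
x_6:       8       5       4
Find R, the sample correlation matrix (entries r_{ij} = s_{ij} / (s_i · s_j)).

Step 1 — column means:
  mean(X_1) = (7 + 8 + 5 + 6 + 3 + 8) / 6 = 37/6 = 6.1667
  mean(X_2) = (2 + 4 + 7 + 1 + 3 + 5) / 6 = 22/6 = 3.6667
  mean(X_3) = (8 + 1 + 3 + 2 + 2 + 4) / 6 = 20/6 = 3.3333

Step 2 — sample variances and covariances s[i,j] = (1/(n-1)) · Σ_k (x_{k,i} - mean_i) · (x_{k,j} - mean_j), with n-1 = 5:
  s[X_1,X_1] = ((0.8333)·(0.8333) + (1.8333)·(1.8333) + (-1.1667)·(-1.1667) + (-0.1667)·(-0.1667) + (-3.1667)·(-3.1667) + (1.8333)·(1.8333)) / 5 = 18.8333/5 = 3.7667
  s[X_1,X_2] = ((0.8333)·(-1.6667) + (1.8333)·(0.3333) + (-1.1667)·(3.3333) + (-0.1667)·(-2.6667) + (-3.1667)·(-0.6667) + (1.8333)·(1.3333)) / 5 = 0.3333/5 = 0.0667
  s[X_1,X_3] = ((0.8333)·(4.6667) + (1.8333)·(-2.3333) + (-1.1667)·(-0.3333) + (-0.1667)·(-1.3333) + (-3.1667)·(-1.3333) + (1.8333)·(0.6667)) / 5 = 5.6667/5 = 1.1333
  s[X_2,X_2] = ((-1.6667)·(-1.6667) + (0.3333)·(0.3333) + (3.3333)·(3.3333) + (-2.6667)·(-2.6667) + (-0.6667)·(-0.6667) + (1.3333)·(1.3333)) / 5 = 23.3333/5 = 4.6667
  s[X_2,X_3] = ((-1.6667)·(4.6667) + (0.3333)·(-2.3333) + (3.3333)·(-0.3333) + (-2.6667)·(-1.3333) + (-0.6667)·(-1.3333) + (1.3333)·(0.6667)) / 5 = -4.3333/5 = -0.8667
  s[X_3,X_3] = ((4.6667)·(4.6667) + (-2.3333)·(-2.3333) + (-0.3333)·(-0.3333) + (-1.3333)·(-1.3333) + (-1.3333)·(-1.3333) + (0.6667)·(0.6667)) / 5 = 31.3333/5 = 6.2667
  Sample standard deviations s_i = √(s[i,i]):
  s(X_1) = √(3.7667) = 1.9408
  s(X_2) = √(4.6667) = 2.1602
  s(X_3) = √(6.2667) = 2.5033

Step 3 — r_{ij} = s_{ij} / (s_i · s_j):
  r[X_1,X_1] = 1 (diagonal).
  r[X_1,X_2] = 0.0667 / (1.9408 · 2.1602) = 0.0667 / 4.1926 = 0.0159
  r[X_1,X_3] = 1.1333 / (1.9408 · 2.5033) = 1.1333 / 4.8584 = 0.2333
  r[X_2,X_2] = 1 (diagonal).
  r[X_2,X_3] = -0.8667 / (2.1602 · 2.5033) = -0.8667 / 5.4078 = -0.1603
  r[X_3,X_3] = 1 (diagonal).

R is symmetric with unit diagonal. Assembling:

R = [[1, 0.0159, 0.2333],
 [0.0159, 1, -0.1603],
 [0.2333, -0.1603, 1]]


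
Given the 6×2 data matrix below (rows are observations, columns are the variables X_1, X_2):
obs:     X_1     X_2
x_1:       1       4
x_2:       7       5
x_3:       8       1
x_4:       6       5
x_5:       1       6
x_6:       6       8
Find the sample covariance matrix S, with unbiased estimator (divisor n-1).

Step 1 — column means:
  mean(X_1) = (1 + 7 + 8 + 6 + 1 + 6) / 6 = 29/6 = 4.8333
  mean(X_2) = (4 + 5 + 1 + 5 + 6 + 8) / 6 = 29/6 = 4.8333

Step 2 — sample covariance S[i,j] = (1/(n-1)) · Σ_k (x_{k,i} - mean_i) · (x_{k,j} - mean_j), with n-1 = 5.
  S[X_1,X_1] = ((-3.8333)·(-3.8333) + (2.1667)·(2.1667) + (3.1667)·(3.1667) + (1.1667)·(1.1667) + (-3.8333)·(-3.8333) + (1.1667)·(1.1667)) / 5 = 46.8333/5 = 9.3667
  S[X_1,X_2] = ((-3.8333)·(-0.8333) + (2.1667)·(0.1667) + (3.1667)·(-3.8333) + (1.1667)·(0.1667) + (-3.8333)·(1.1667) + (1.1667)·(3.1667)) / 5 = -9.1667/5 = -1.8333
  S[X_2,X_2] = ((-0.8333)·(-0.8333) + (0.1667)·(0.1667) + (-3.8333)·(-3.8333) + (0.1667)·(0.1667) + (1.1667)·(1.1667) + (3.1667)·(3.1667)) / 5 = 26.8333/5 = 5.3667

S is symmetric (S[j,i] = S[i,j]). Assembling:

S = [[9.3667, -1.8333],
 [-1.8333, 5.3667]]


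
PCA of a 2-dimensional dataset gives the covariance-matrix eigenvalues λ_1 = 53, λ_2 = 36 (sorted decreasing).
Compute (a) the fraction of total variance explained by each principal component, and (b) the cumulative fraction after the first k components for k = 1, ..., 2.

Step 1 — total variance = trace(Sigma) = Σ λ_i = 53 + 36 = 89.

Step 2 — fraction explained by component i = λ_i / Σ λ:
  PC1: 53/89 = 0.5955
  PC2: 36/89 = 0.4045

Step 3 — cumulative fraction after k components = (λ_1 + ... + λ_k) / Σ λ:
  k = 1: 53/89 = 0.5955
  k = 2: (53 + 36)/89 = 89/89 = 1

Summary (fraction, with percent):

explained: PC1 0.5955 (59.55%), PC2 0.4045 (40.45%);  cumulative: 0.5955, 1


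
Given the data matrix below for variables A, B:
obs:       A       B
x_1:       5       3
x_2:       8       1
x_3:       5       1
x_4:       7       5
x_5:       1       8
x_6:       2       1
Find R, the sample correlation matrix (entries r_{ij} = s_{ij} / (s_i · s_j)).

Step 1 — column means:
  mean(A) = (5 + 8 + 5 + 7 + 1 + 2) / 6 = 28/6 = 4.6667
  mean(B) = (3 + 1 + 1 + 5 + 8 + 1) / 6 = 19/6 = 3.1667

Step 2 — sample variances and covariances s[i,j] = (1/(n-1)) · Σ_k (x_{k,i} - mean_i) · (x_{k,j} - mean_j), with n-1 = 5:
  s[A,A] = ((0.3333)·(0.3333) + (3.3333)·(3.3333) + (0.3333)·(0.3333) + (2.3333)·(2.3333) + (-3.6667)·(-3.6667) + (-2.6667)·(-2.6667)) / 5 = 37.3333/5 = 7.4667
  s[A,B] = ((0.3333)·(-0.1667) + (3.3333)·(-2.1667) + (0.3333)·(-2.1667) + (2.3333)·(1.8333) + (-3.6667)·(4.8333) + (-2.6667)·(-2.1667)) / 5 = -15.6667/5 = -3.1333
  s[B,B] = ((-0.1667)·(-0.1667) + (-2.1667)·(-2.1667) + (-2.1667)·(-2.1667) + (1.8333)·(1.8333) + (4.8333)·(4.8333) + (-2.1667)·(-2.1667)) / 5 = 40.8333/5 = 8.1667
  Sample standard deviations s_i = √(s[i,i]):
  s(A) = √(7.4667) = 2.7325
  s(B) = √(8.1667) = 2.8577

Step 3 — r_{ij} = s_{ij} / (s_i · s_j):
  r[A,A] = 1 (diagonal).
  r[A,B] = -3.1333 / (2.7325 · 2.8577) = -3.1333 / 7.8088 = -0.4013
  r[B,B] = 1 (diagonal).

R is symmetric with unit diagonal. Assembling:

R = [[1, -0.4013],
 [-0.4013, 1]]


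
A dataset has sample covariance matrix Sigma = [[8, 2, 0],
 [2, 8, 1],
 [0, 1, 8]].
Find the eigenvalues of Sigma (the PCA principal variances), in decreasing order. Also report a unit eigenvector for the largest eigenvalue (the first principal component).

Step 1 — characteristic polynomial p(λ) = det(λI - Sigma) = λ³ - tr·λ² + c_1·λ - det, where tr = trace, c_1 = sum of the principal 2×2 minors, det = det(Sigma):
  tr = 8 + 8 + 8 = 24,
  c_1 = (8·8 - (2)²) + (8·8 - (0)²) + (8·8 - (1)²) = 60 + 64 + 63 = 187,
  det = 8·(8·8 - (1)²) - (2)·((2)·8 - (1)·(0)) + (0)·((2)·(1) - 8·(0)) = 8·(63) - (2)·(16) + (0)·(2) = 472.
  So p(λ) = λ³ - 24λ² + 187λ - 472.
Step 2 — look for an integer root (rational root theorem: any rational root is an integer divisor of 472). Testing λ = 8:
  p(8) = 512 - 1536 + 1496 - 472 = 0  ✓
  Dividing out (λ - 8): p(λ) = (λ - 8)(λ² - 16λ + 59).
Step 3 — remaining eigenvalues from the quadratic λ² - 16λ + 59 = 0:
  Δ = 16² - 4·59 = 256 - 236 = 20,  λ = (16 ± √20)/2 = (16 ± 4.4721)/2 ≈ 10.2361 or 5.7639.
  Sorted: λ_1 = 10.2361,  λ_2 = 8,  λ_3 = 5.7639  (check: sum = 24 = tr ✓).

Step 4 — unit eigenvector for λ_1 ≈ 10.2361: v spans the null space of (Sigma - λ_1 I), whose rows are
  r_1 = (-2.2361, 2, 0),  r_2 = (2, -2.2361, 1),  r_3 = (0, 1, -2.2361).
  v is orthogonal to every row, so take v ∝ r_1 × r_2 = ((2)·(1) - (0)·(-2.2361), (0)·(2) - (-2.2361)·(1), (-2.2361)·(-2.2361) - (2)·(2)) ≈ (2, 2.2361, 1).
  Let u = (2, 2.2361, 1).
  ||u|| = √((2)² + (2.2361)² + (1)²) = √(10) ≈ 3.1623,  v_1 = u/||u|| ≈ (0.6325, 0.7071, 0.3162) (||v_1|| = 1).

λ_1 = 10.2361,  λ_2 = 8,  λ_3 = 5.7639;  v_1 ≈ (0.6325, 0.7071, 0.3162)


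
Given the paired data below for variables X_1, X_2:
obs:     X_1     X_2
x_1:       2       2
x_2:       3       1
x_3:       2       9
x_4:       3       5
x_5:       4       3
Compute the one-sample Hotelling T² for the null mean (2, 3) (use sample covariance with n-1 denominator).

Step 1 — sample mean vector:
  mean(X_1) = (2 + 3 + 2 + 3 + 4) / 5 = 14/5 = 2.8
  mean(X_2) = (2 + 1 + 9 + 5 + 3) / 5 = 20/5 = 4
  x̄ = (2.8, 4),  deviation x̄ - mu_0 = (2.8, 4) - (2, 3) = (0.8, 1).

Step 2 — sample covariance matrix, S[i,j] = (1/(n-1)) · Σ_k (x_{k,i} - mean_i) · (x_{k,j} - mean_j), divisor n-1 = 4:
  S[X_1,X_1] = ((-0.8)·(-0.8) + (0.2)·(0.2) + (-0.8)·(-0.8) + (0.2)·(0.2) + (1.2)·(1.2)) / 4 = 2.8/4 = 0.7
  S[X_1,X_2] = ((-0.8)·(-2) + (0.2)·(-3) + (-0.8)·(5) + (0.2)·(1) + (1.2)·(-1)) / 4 = -4/4 = -1
  S[X_2,X_2] = ((-2)·(-2) + (-3)·(-3) + (5)·(5) + (1)·(1) + (-1)·(-1)) / 4 = 40/4 = 10
  S = [[0.7, -1],
 [-1, 10]].

Step 3 — invert S. det(S) = 0.7·10 - (-1)² = 6.
  S^{-1} = (1/det) · [[d, -b], [-b, a]] = [[1.6667, 0.1667],
 [0.1667, 0.1167]].

Step 4 — quadratic form (x̄ - mu_0)^T · S^{-1} · (x̄ - mu_0):
  S^{-1} · (x̄ - mu_0) = (1.5, 0.25),
  (x̄ - mu_0)^T · [...] = (0.8)·(1.5) + (1)·(0.25) = 1.45.

Step 5 — scale by n: T² = 5 · 1.45 = 7.25.

T² ≈ 7.25


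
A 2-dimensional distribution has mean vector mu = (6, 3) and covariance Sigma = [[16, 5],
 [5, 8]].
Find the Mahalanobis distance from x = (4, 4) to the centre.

Step 1 — centre the observation: (x - mu) = (-2, 1).

Step 2 — invert Sigma. det(Sigma) = 16·8 - (5)² = 103.
  Sigma^{-1} = (1/det) · [[d, -b], [-b, a]] = [[0.0777, -0.0485],
 [-0.0485, 0.1553]].

Step 3 — form the quadratic (x - mu)^T · Sigma^{-1} · (x - mu):
  Sigma^{-1} · (x - mu) = (-0.2039, 0.2524).
  (x - mu)^T · [Sigma^{-1} · (x - mu)] = (-2)·(-0.2039) + (1)·(0.2524) = 0.6602.

Step 4 — take square root: d = √(0.6602) ≈ 0.8125.

d(x, mu) = √(0.6602) ≈ 0.8125


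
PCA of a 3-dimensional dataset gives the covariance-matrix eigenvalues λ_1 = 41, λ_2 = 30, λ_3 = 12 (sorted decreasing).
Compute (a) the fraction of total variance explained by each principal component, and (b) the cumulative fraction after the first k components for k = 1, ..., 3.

Step 1 — total variance = trace(Sigma) = Σ λ_i = 41 + 30 + 12 = 83.

Step 2 — fraction explained by component i = λ_i / Σ λ:
  PC1: 41/83 = 0.494
  PC2: 30/83 = 0.3614
  PC3: 12/83 = 0.1446

Step 3 — cumulative fraction after k components = (λ_1 + ... + λ_k) / Σ λ:
  k = 1: 41/83 = 0.494
  k = 2: (41 + 30)/83 = 71/83 = 0.8554
  k = 3: (41 + 30 + 12)/83 = 83/83 = 1

Summary (fraction, with percent):

explained: PC1 0.494 (49.4%), PC2 0.3614 (36.14%), PC3 0.1446 (14.46%);  cumulative: 0.494, 0.8554, 1


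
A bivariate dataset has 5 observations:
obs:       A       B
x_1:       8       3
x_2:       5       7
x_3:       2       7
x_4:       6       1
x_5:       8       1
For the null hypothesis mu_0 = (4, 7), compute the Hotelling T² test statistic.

Step 1 — sample mean vector:
  mean(A) = (8 + 5 + 2 + 6 + 8) / 5 = 29/5 = 5.8
  mean(B) = (3 + 7 + 7 + 1 + 1) / 5 = 19/5 = 3.8
  x̄ = (5.8, 3.8),  deviation x̄ - mu_0 = (5.8, 3.8) - (4, 7) = (1.8, -3.2).

Step 2 — sample covariance matrix, S[i,j] = (1/(n-1)) · Σ_k (x_{k,i} - mean_i) · (x_{k,j} - mean_j), divisor n-1 = 4:
  S[A,A] = ((2.2)·(2.2) + (-0.8)·(-0.8) + (-3.8)·(-3.8) + (0.2)·(0.2) + (2.2)·(2.2)) / 4 = 24.8/4 = 6.2
  S[A,B] = ((2.2)·(-0.8) + (-0.8)·(3.2) + (-3.8)·(3.2) + (0.2)·(-2.8) + (2.2)·(-2.8)) / 4 = -23.2/4 = -5.8
  S[B,B] = ((-0.8)·(-0.8) + (3.2)·(3.2) + (3.2)·(3.2) + (-2.8)·(-2.8) + (-2.8)·(-2.8)) / 4 = 36.8/4 = 9.2
  S = [[6.2, -5.8],
 [-5.8, 9.2]].

Step 3 — invert S. det(S) = 6.2·9.2 - (-5.8)² = 23.4.
  S^{-1} = (1/det) · [[d, -b], [-b, a]] = [[0.3932, 0.2479],
 [0.2479, 0.265]].

Step 4 — quadratic form (x̄ - mu_0)^T · S^{-1} · (x̄ - mu_0):
  S^{-1} · (x̄ - mu_0) = (-0.0855, -0.4017),
  (x̄ - mu_0)^T · [...] = (1.8)·(-0.0855) + (-3.2)·(-0.4017) = 1.1316.

Step 5 — scale by n: T² = 5 · 1.1316 = 5.6581.

T² ≈ 5.6581


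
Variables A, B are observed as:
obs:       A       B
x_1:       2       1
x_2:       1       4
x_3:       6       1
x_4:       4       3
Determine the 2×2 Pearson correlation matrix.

Step 1 — column means:
  mean(A) = (2 + 1 + 6 + 4) / 4 = 13/4 = 3.25
  mean(B) = (1 + 4 + 1 + 3) / 4 = 9/4 = 2.25

Step 2 — sample variances and covariances s[i,j] = (1/(n-1)) · Σ_k (x_{k,i} - mean_i) · (x_{k,j} - mean_j), with n-1 = 3:
  s[A,A] = ((-1.25)·(-1.25) + (-2.25)·(-2.25) + (2.75)·(2.75) + (0.75)·(0.75)) / 3 = 14.75/3 = 4.9167
  s[A,B] = ((-1.25)·(-1.25) + (-2.25)·(1.75) + (2.75)·(-1.25) + (0.75)·(0.75)) / 3 = -5.25/3 = -1.75
  s[B,B] = ((-1.25)·(-1.25) + (1.75)·(1.75) + (-1.25)·(-1.25) + (0.75)·(0.75)) / 3 = 6.75/3 = 2.25
  Sample standard deviations s_i = √(s[i,i]):
  s(A) = √(4.9167) = 2.2174
  s(B) = √(2.25) = 1.5

Step 3 — r_{ij} = s_{ij} / (s_i · s_j):
  r[A,A] = 1 (diagonal).
  r[A,B] = -1.75 / (2.2174 · 1.5) = -1.75 / 3.326 = -0.5262
  r[B,B] = 1 (diagonal).

R is symmetric with unit diagonal. Assembling:

R = [[1, -0.5262],
 [-0.5262, 1]]


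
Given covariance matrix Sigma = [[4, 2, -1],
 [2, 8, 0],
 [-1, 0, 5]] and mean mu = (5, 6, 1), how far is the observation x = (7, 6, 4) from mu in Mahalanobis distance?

Step 1 — centre the observation: (x - mu) = (2, 0, 3).

Step 2 — invert Sigma (cofactor / det for 3×3, or solve directly):
  Sigma^{-1} = [[0.303, -0.0758, 0.0606],
 [-0.0758, 0.1439, -0.0152],
 [0.0606, -0.0152, 0.2121]].

Step 3 — form the quadratic (x - mu)^T · Sigma^{-1} · (x - mu):
  Sigma^{-1} · (x - mu) = (0.7879, -0.197, 0.7576).
  (x - mu)^T · [Sigma^{-1} · (x - mu)] = (2)·(0.7879) + (0)·(-0.197) + (3)·(0.7576) = 3.8485.

Step 4 — take square root: d = √(3.8485) ≈ 1.9618.

d(x, mu) = √(3.8485) ≈ 1.9618


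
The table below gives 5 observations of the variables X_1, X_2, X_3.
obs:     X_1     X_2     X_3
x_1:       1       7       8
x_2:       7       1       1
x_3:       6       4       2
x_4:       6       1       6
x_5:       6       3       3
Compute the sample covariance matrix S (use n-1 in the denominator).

Step 1 — column means:
  mean(X_1) = (1 + 7 + 6 + 6 + 6) / 5 = 26/5 = 5.2
  mean(X_2) = (7 + 1 + 4 + 1 + 3) / 5 = 16/5 = 3.2
  mean(X_3) = (8 + 1 + 2 + 6 + 3) / 5 = 20/5 = 4

Step 2 — sample covariance S[i,j] = (1/(n-1)) · Σ_k (x_{k,i} - mean_i) · (x_{k,j} - mean_j), with n-1 = 4.
  S[X_1,X_1] = ((-4.2)·(-4.2) + (1.8)·(1.8) + (0.8)·(0.8) + (0.8)·(0.8) + (0.8)·(0.8)) / 4 = 22.8/4 = 5.7
  S[X_1,X_2] = ((-4.2)·(3.8) + (1.8)·(-2.2) + (0.8)·(0.8) + (0.8)·(-2.2) + (0.8)·(-0.2)) / 4 = -21.2/4 = -5.3
  S[X_1,X_3] = ((-4.2)·(4) + (1.8)·(-3) + (0.8)·(-2) + (0.8)·(2) + (0.8)·(-1)) / 4 = -23/4 = -5.75
  S[X_2,X_2] = ((3.8)·(3.8) + (-2.2)·(-2.2) + (0.8)·(0.8) + (-2.2)·(-2.2) + (-0.2)·(-0.2)) / 4 = 24.8/4 = 6.2
  S[X_2,X_3] = ((3.8)·(4) + (-2.2)·(-3) + (0.8)·(-2) + (-2.2)·(2) + (-0.2)·(-1)) / 4 = 16/4 = 4
  S[X_3,X_3] = ((4)·(4) + (-3)·(-3) + (-2)·(-2) + (2)·(2) + (-1)·(-1)) / 4 = 34/4 = 8.5

S is symmetric (S[j,i] = S[i,j]). Assembling:

S = [[5.7, -5.3, -5.75],
 [-5.3, 6.2, 4],
 [-5.75, 4, 8.5]]


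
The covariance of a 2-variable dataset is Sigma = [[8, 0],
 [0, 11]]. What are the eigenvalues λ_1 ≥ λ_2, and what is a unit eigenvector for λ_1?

Step 1 — characteristic polynomial of 2×2 Sigma:
  det(Sigma - λI) = λ² - trace · λ + det = 0.
  trace = 8 + 11 = 19, det = 8·11 - (0)² = 88.
Step 2 — discriminant:
  Δ = trace² - 4·det = 361 - 352 = 9.
Step 3 — eigenvalues:
  λ = (trace ± √Δ)/2 = (19 ± 3)/2,
  λ_1 = 11,  λ_2 = 8.

Step 4 — unit eigenvector for λ_1: Sigma is diagonal, so its eigenvectors are the coordinate axes. λ_1 = 11 is the diagonal entry on the second coordinate axis, hence
  v_1 = (0, 1) (||v_1|| = 1).

λ_1 = 11,  λ_2 = 8;  v_1 ≈ (0, 1)


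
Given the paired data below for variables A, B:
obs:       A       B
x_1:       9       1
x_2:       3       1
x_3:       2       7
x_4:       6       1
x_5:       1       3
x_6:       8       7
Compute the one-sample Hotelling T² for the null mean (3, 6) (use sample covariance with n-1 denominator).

Step 1 — sample mean vector:
  mean(A) = (9 + 3 + 2 + 6 + 1 + 8) / 6 = 29/6 = 4.8333
  mean(B) = (1 + 1 + 7 + 1 + 3 + 7) / 6 = 20/6 = 3.3333
  x̄ = (4.8333, 3.3333),  deviation x̄ - mu_0 = (4.8333, 3.3333) - (3, 6) = (1.8333, -2.6667).

Step 2 — sample covariance matrix, S[i,j] = (1/(n-1)) · Σ_k (x_{k,i} - mean_i) · (x_{k,j} - mean_j), divisor n-1 = 5:
  S[A,A] = ((4.1667)·(4.1667) + (-1.8333)·(-1.8333) + (-2.8333)·(-2.8333) + (1.1667)·(1.1667) + (-3.8333)·(-3.8333) + (3.1667)·(3.1667)) / 5 = 54.8333/5 = 10.9667
  S[A,B] = ((4.1667)·(-2.3333) + (-1.8333)·(-2.3333) + (-2.8333)·(3.6667) + (1.1667)·(-2.3333) + (-3.8333)·(-0.3333) + (3.1667)·(3.6667)) / 5 = -5.6667/5 = -1.1333
  S[B,B] = ((-2.3333)·(-2.3333) + (-2.3333)·(-2.3333) + (3.6667)·(3.6667) + (-2.3333)·(-2.3333) + (-0.3333)·(-0.3333) + (3.6667)·(3.6667)) / 5 = 43.3333/5 = 8.6667
  S = [[10.9667, -1.1333],
 [-1.1333, 8.6667]].

Step 3 — invert S. det(S) = 10.9667·8.6667 - (-1.1333)² = 93.76.
  S^{-1} = (1/det) · [[d, -b], [-b, a]] = [[0.0924, 0.0121],
 [0.0121, 0.117]].

Step 4 — quadratic form (x̄ - mu_0)^T · S^{-1} · (x̄ - mu_0):
  S^{-1} · (x̄ - mu_0) = (0.1372, -0.2897),
  (x̄ - mu_0)^T · [...] = (1.8333)·(0.1372) + (-2.6667)·(-0.2897) = 1.0242.

Step 5 — scale by n: T² = 6 · 1.0242 = 6.1455.

T² ≈ 6.1455


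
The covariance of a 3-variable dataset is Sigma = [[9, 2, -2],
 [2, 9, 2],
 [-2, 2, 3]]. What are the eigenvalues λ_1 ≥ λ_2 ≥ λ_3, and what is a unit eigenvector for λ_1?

Step 1 — characteristic polynomial p(λ) = det(λI - Sigma) = λ³ - tr·λ² + c_1·λ - det, where tr = trace, c_1 = sum of the principal 2×2 minors, det = det(Sigma):
  tr = 9 + 9 + 3 = 21,
  c_1 = (9·9 - (2)²) + (9·3 - (-2)²) + (9·3 - (2)²) = 77 + 23 + 23 = 123,
  det = 9·(9·3 - (2)²) - (2)·((2)·3 - (2)·(-2)) + (-2)·((2)·(2) - 9·(-2)) = 9·(23) - (2)·(10) + (-2)·(22) = 143.
  So p(λ) = λ³ - 21λ² + 123λ - 143.
Step 2 — look for an integer root (rational root theorem: any rational root is an integer divisor of 143). Testing λ = 11:
  p(11) = 1331 - 2541 + 1353 - 143 = 0  ✓
  Dividing out (λ - 11): p(λ) = (λ - 11)(λ² - 10λ + 13).
Step 3 — remaining eigenvalues from the quadratic λ² - 10λ + 13 = 0:
  Δ = 10² - 4·13 = 100 - 52 = 48,  λ = (10 ± √48)/2 = (10 ± 6.9282)/2 ≈ 8.4641 or 1.5359.
  Sorted: λ_1 = 11,  λ_2 = 8.4641,  λ_3 = 1.5359  (check: sum = 21 = tr ✓).

Step 4 — unit eigenvector for λ_1 = 11: v spans the null space of (Sigma - λ_1 I), whose rows are
  r_1 = (-2, 2, -2),  r_2 = (2, -2, 2),  r_3 = (-2, 2, -8).
  v is orthogonal to every row, so take v ∝ r_1 × r_3 = ((2)·(-8) - (-2)·(2), (-2)·(-2) - (-2)·(-8), (-2)·(2) - (2)·(-2)) = (-12, -12, 0).
  Rescale (divide by 12; multiply by -1 so the first nonzero entry is positive): u = (1, 1, 0).
  ||u|| = √((1)² + (1)² + (0)²) = √(2) ≈ 1.4142,  v_1 = u/||u|| ≈ (0.7071, 0.7071, 0) (||v_1|| = 1).

λ_1 = 11,  λ_2 = 8.4641,  λ_3 = 1.5359;  v_1 ≈ (0.7071, 0.7071, 0)


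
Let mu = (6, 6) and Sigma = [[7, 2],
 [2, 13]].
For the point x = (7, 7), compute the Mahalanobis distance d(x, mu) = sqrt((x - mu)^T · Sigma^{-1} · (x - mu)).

Step 1 — centre the observation: (x - mu) = (1, 1).

Step 2 — invert Sigma. det(Sigma) = 7·13 - (2)² = 87.
  Sigma^{-1} = (1/det) · [[d, -b], [-b, a]] = [[0.1494, -0.023],
 [-0.023, 0.0805]].

Step 3 — form the quadratic (x - mu)^T · Sigma^{-1} · (x - mu):
  Sigma^{-1} · (x - mu) = (0.1264, 0.0575).
  (x - mu)^T · [Sigma^{-1} · (x - mu)] = (1)·(0.1264) + (1)·(0.0575) = 0.1839.

Step 4 — take square root: d = √(0.1839) ≈ 0.4288.

d(x, mu) = √(0.1839) ≈ 0.4288


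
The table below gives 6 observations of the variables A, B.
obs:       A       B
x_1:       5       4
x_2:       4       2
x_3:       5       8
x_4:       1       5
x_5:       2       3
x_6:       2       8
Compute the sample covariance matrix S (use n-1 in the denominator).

Step 1 — column means:
  mean(A) = (5 + 4 + 5 + 1 + 2 + 2) / 6 = 19/6 = 3.1667
  mean(B) = (4 + 2 + 8 + 5 + 3 + 8) / 6 = 30/6 = 5

Step 2 — sample covariance S[i,j] = (1/(n-1)) · Σ_k (x_{k,i} - mean_i) · (x_{k,j} - mean_j), with n-1 = 5.
  S[A,A] = ((1.8333)·(1.8333) + (0.8333)·(0.8333) + (1.8333)·(1.8333) + (-2.1667)·(-2.1667) + (-1.1667)·(-1.1667) + (-1.1667)·(-1.1667)) / 5 = 14.8333/5 = 2.9667
  S[A,B] = ((1.8333)·(-1) + (0.8333)·(-3) + (1.8333)·(3) + (-2.1667)·(0) + (-1.1667)·(-2) + (-1.1667)·(3)) / 5 = 0/5 = 0
  S[B,B] = ((-1)·(-1) + (-3)·(-3) + (3)·(3) + (0)·(0) + (-2)·(-2) + (3)·(3)) / 5 = 32/5 = 6.4

S is symmetric (S[j,i] = S[i,j]). Assembling:

S = [[2.9667, 0],
 [0, 6.4]]
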